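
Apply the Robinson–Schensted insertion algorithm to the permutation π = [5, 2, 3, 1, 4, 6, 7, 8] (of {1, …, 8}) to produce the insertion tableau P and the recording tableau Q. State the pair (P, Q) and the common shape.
P = [1, 3, 4, 6, 7, 8] / [2] / [5];  Q = [1, 3, 5, 6, 7, 8] / [2] / [4];  common shape = (6, 1, 1)

Row-insert the values π_1, π_2, … into P one at a time, bumping the leftmost entry strictly greater than the inserted value down to the next row. The recording tableau Q records, in position (i, j), the step at which that cell was added to P.
  Insert 5 (step 1): P = [5];  Q = [1]
  Insert 2 (step 2): P = [2] / [5];  Q = [1] / [2]
  Insert 3 (step 3): P = [2, 3] / [5];  Q = [1, 3] / [2]
  Insert 1 (step 4): P = [1, 3] / [2] / [5];  Q = [1, 3] / [2] / [4]
  Insert 4 (step 5): P = [1, 3, 4] / [2] / [5];  Q = [1, 3, 5] / [2] / [4]
  Insert 6 (step 6): P = [1, 3, 4, 6] / [2] / [5];  Q = [1, 3, 5, 6] / [2] / [4]
  Insert 7 (step 7): P = [1, 3, 4, 6, 7] / [2] / [5];  Q = [1, 3, 5, 6, 7] / [2] / [4]
  Insert 8 (step 8): P = [1, 3, 4, 6, 7, 8] / [2] / [5];  Q = [1, 3, 5, 6, 7, 8] / [2] / [4]
Final shape: (6, 1, 1).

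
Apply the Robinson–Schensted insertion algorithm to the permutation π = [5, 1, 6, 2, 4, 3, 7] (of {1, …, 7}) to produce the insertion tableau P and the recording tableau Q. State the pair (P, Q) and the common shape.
P = [1, 2, 3, 7] / [4, 6] / [5];  Q = [1, 3, 5, 7] / [2, 4] / [6];  common shape = (4, 2, 1)

Row-insert the values π_1, π_2, … into P one at a time, bumping the leftmost entry strictly greater than the inserted value down to the next row. The recording tableau Q records, in position (i, j), the step at which that cell was added to P.
  Insert 5 (step 1): P = [5];  Q = [1]
  Insert 1 (step 2): P = [1] / [5];  Q = [1] / [2]
  Insert 6 (step 3): P = [1, 6] / [5];  Q = [1, 3] / [2]
  Insert 2 (step 4): P = [1, 2] / [5, 6];  Q = [1, 3] / [2, 4]
  Insert 4 (step 5): P = [1, 2, 4] / [5, 6];  Q = [1, 3, 5] / [2, 4]
  Insert 3 (step 6): P = [1, 2, 3] / [4, 6] / [5];  Q = [1, 3, 5] / [2, 4] / [6]
  Insert 7 (step 7): P = [1, 2, 3, 7] / [4, 6] / [5];  Q = [1, 3, 5, 7] / [2, 4] / [6]
Final shape: (4, 2, 1).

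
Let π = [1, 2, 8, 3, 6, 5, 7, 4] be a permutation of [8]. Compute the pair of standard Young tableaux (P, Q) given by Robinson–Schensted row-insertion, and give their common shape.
P = [1, 2, 3, 4, 7] / [5] / [6] / [8];  Q = [1, 2, 3, 5, 7] / [4] / [6] / [8];  common shape = (5, 1, 1, 1)

Row-insert the values π_1, π_2, … into P one at a time, bumping the leftmost entry strictly greater than the inserted value down to the next row. The recording tableau Q records, in position (i, j), the step at which that cell was added to P.
  Insert 1 (step 1): P = [1];  Q = [1]
  Insert 2 (step 2): P = [1, 2];  Q = [1, 2]
  Insert 8 (step 3): P = [1, 2, 8];  Q = [1, 2, 3]
  Insert 3 (step 4): P = [1, 2, 3] / [8];  Q = [1, 2, 3] / [4]
  Insert 6 (step 5): P = [1, 2, 3, 6] / [8];  Q = [1, 2, 3, 5] / [4]
  Insert 5 (step 6): P = [1, 2, 3, 5] / [6] / [8];  Q = [1, 2, 3, 5] / [4] / [6]
  Insert 7 (step 7): P = [1, 2, 3, 5, 7] / [6] / [8];  Q = [1, 2, 3, 5, 7] / [4] / [6]
  Insert 4 (step 8): P = [1, 2, 3, 4, 7] / [5] / [6] / [8];  Q = [1, 2, 3, 5, 7] / [4] / [6] / [8]
Final shape: (5, 1, 1, 1).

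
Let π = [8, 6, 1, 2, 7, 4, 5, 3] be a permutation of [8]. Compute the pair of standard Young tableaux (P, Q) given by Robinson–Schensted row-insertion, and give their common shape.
P = [1, 2, 3, 5] / [4, 7] / [6] / [8];  Q = [1, 4, 5, 7] / [2, 6] / [3] / [8];  common shape = (4, 2, 1, 1)

Row-insert the values π_1, π_2, … into P one at a time, bumping the leftmost entry strictly greater than the inserted value down to the next row. The recording tableau Q records, in position (i, j), the step at which that cell was added to P.
  Insert 8 (step 1): P = [8];  Q = [1]
  Insert 6 (step 2): P = [6] / [8];  Q = [1] / [2]
  Insert 1 (step 3): P = [1] / [6] / [8];  Q = [1] / [2] / [3]
  Insert 2 (step 4): P = [1, 2] / [6] / [8];  Q = [1, 4] / [2] / [3]
  Insert 7 (step 5): P = [1, 2, 7] / [6] / [8];  Q = [1, 4, 5] / [2] / [3]
  Insert 4 (step 6): P = [1, 2, 4] / [6, 7] / [8];  Q = [1, 4, 5] / [2, 6] / [3]
  Insert 5 (step 7): P = [1, 2, 4, 5] / [6, 7] / [8];  Q = [1, 4, 5, 7] / [2, 6] / [3]
  Insert 3 (step 8): P = [1, 2, 3, 5] / [4, 7] / [6] / [8];  Q = [1, 4, 5, 7] / [2, 6] / [3] / [8]
Final shape: (4, 2, 1, 1).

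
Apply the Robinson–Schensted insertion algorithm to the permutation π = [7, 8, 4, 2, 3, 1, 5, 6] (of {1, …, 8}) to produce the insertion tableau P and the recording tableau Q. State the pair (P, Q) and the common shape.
P = [1, 3, 5, 6] / [2, 8] / [4] / [7];  Q = [1, 2, 7, 8] / [3, 5] / [4] / [6];  common shape = (4, 2, 1, 1)

Row-insert the values π_1, π_2, … into P one at a time, bumping the leftmost entry strictly greater than the inserted value down to the next row. The recording tableau Q records, in position (i, j), the step at which that cell was added to P.
  Insert 7 (step 1): P = [7];  Q = [1]
  Insert 8 (step 2): P = [7, 8];  Q = [1, 2]
  Insert 4 (step 3): P = [4, 8] / [7];  Q = [1, 2] / [3]
  Insert 2 (step 4): P = [2, 8] / [4] / [7];  Q = [1, 2] / [3] / [4]
  Insert 3 (step 5): P = [2, 3] / [4, 8] / [7];  Q = [1, 2] / [3, 5] / [4]
  Insert 1 (step 6): P = [1, 3] / [2, 8] / [4] / [7];  Q = [1, 2] / [3, 5] / [4] / [6]
  Insert 5 (step 7): P = [1, 3, 5] / [2, 8] / [4] / [7];  Q = [1, 2, 7] / [3, 5] / [4] / [6]
  Insert 6 (step 8): P = [1, 3, 5, 6] / [2, 8] / [4] / [7];  Q = [1, 2, 7, 8] / [3, 5] / [4] / [6]
Final shape: (4, 2, 1, 1).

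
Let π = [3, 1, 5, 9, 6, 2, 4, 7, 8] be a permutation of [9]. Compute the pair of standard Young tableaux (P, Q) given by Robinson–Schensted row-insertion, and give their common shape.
P = [1, 2, 4, 7, 8] / [3, 5, 6] / [9];  Q = [1, 3, 4, 8, 9] / [2, 5, 7] / [6];  common shape = (5, 3, 1)

Row-insert the values π_1, π_2, … into P one at a time, bumping the leftmost entry strictly greater than the inserted value down to the next row. The recording tableau Q records, in position (i, j), the step at which that cell was added to P.
  Insert 3 (step 1): P = [3];  Q = [1]
  Insert 1 (step 2): P = [1] / [3];  Q = [1] / [2]
  Insert 5 (step 3): P = [1, 5] / [3];  Q = [1, 3] / [2]
  Insert 9 (step 4): P = [1, 5, 9] / [3];  Q = [1, 3, 4] / [2]
  Insert 6 (step 5): P = [1, 5, 6] / [3, 9];  Q = [1, 3, 4] / [2, 5]
  Insert 2 (step 6): P = [1, 2, 6] / [3, 5] / [9];  Q = [1, 3, 4] / [2, 5] / [6]
  Insert 4 (step 7): P = [1, 2, 4] / [3, 5, 6] / [9];  Q = [1, 3, 4] / [2, 5, 7] / [6]
  Insert 7 (step 8): P = [1, 2, 4, 7] / [3, 5, 6] / [9];  Q = [1, 3, 4, 8] / [2, 5, 7] / [6]
  Insert 8 (step 9): P = [1, 2, 4, 7, 8] / [3, 5, 6] / [9];  Q = [1, 3, 4, 8, 9] / [2, 5, 7] / [6]
Final shape: (5, 3, 1).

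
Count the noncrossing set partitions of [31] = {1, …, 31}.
C_31 = 14544636039226909

These noncrossing partitions are counted by the Catalan number C_n = (1/(n + 1)) · C(2n, n). For n = 31: C_31 = (1/32) · C(62, 31) = 465428353255261088/32 = 14544636039226909.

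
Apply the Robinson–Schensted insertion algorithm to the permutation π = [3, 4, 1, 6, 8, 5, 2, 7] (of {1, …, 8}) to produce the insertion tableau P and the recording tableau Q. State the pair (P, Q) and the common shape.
P = [1, 2, 5, 7] / [3, 4, 8] / [6];  Q = [1, 2, 4, 5] / [3, 6, 8] / [7];  common shape = (4, 3, 1)

Row-insert the values π_1, π_2, … into P one at a time, bumping the leftmost entry strictly greater than the inserted value down to the next row. The recording tableau Q records, in position (i, j), the step at which that cell was added to P.
  Insert 3 (step 1): P = [3];  Q = [1]
  Insert 4 (step 2): P = [3, 4];  Q = [1, 2]
  Insert 1 (step 3): P = [1, 4] / [3];  Q = [1, 2] / [3]
  Insert 6 (step 4): P = [1, 4, 6] / [3];  Q = [1, 2, 4] / [3]
  Insert 8 (step 5): P = [1, 4, 6, 8] / [3];  Q = [1, 2, 4, 5] / [3]
  Insert 5 (step 6): P = [1, 4, 5, 8] / [3, 6];  Q = [1, 2, 4, 5] / [3, 6]
  Insert 2 (step 7): P = [1, 2, 5, 8] / [3, 4] / [6];  Q = [1, 2, 4, 5] / [3, 6] / [7]
  Insert 7 (step 8): P = [1, 2, 5, 7] / [3, 4, 8] / [6];  Q = [1, 2, 4, 5] / [3, 6, 8] / [7]
Final shape: (4, 3, 1).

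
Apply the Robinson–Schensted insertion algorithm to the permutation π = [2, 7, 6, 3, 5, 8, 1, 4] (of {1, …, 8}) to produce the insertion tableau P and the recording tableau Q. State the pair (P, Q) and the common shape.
P = [1, 3, 4, 8] / [2, 5] / [6] / [7];  Q = [1, 2, 5, 6] / [3, 8] / [4] / [7];  common shape = (4, 2, 1, 1)

Row-insert the values π_1, π_2, … into P one at a time, bumping the leftmost entry strictly greater than the inserted value down to the next row. The recording tableau Q records, in position (i, j), the step at which that cell was added to P.
  Insert 2 (step 1): P = [2];  Q = [1]
  Insert 7 (step 2): P = [2, 7];  Q = [1, 2]
  Insert 6 (step 3): P = [2, 6] / [7];  Q = [1, 2] / [3]
  Insert 3 (step 4): P = [2, 3] / [6] / [7];  Q = [1, 2] / [3] / [4]
  Insert 5 (step 5): P = [2, 3, 5] / [6] / [7];  Q = [1, 2, 5] / [3] / [4]
  Insert 8 (step 6): P = [2, 3, 5, 8] / [6] / [7];  Q = [1, 2, 5, 6] / [3] / [4]
  Insert 1 (step 7): P = [1, 3, 5, 8] / [2] / [6] / [7];  Q = [1, 2, 5, 6] / [3] / [4] / [7]
  Insert 4 (step 8): P = [1, 3, 4, 8] / [2, 5] / [6] / [7];  Q = [1, 2, 5, 6] / [3, 8] / [4] / [7]
Final shape: (4, 2, 1, 1).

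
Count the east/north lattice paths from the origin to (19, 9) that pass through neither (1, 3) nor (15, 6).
Number of paths = 4564476

Inclusion–exclusion. Total paths: C(28, 19) = 6906900. Through P₁: C(4, 1)·C(24, 18) = 538384. Through P₂: C(21, 15)·C(7, 4) = 1899240. Since P₁ is strictly southwest of P₂, a monotone path through both must visit P₁ then P₂; paths through both = C(4, 1)·C(17, 14)·C(7, 4) = 95200. Avoid both = 6906900 − 538384 − 1899240 + 95200 = 4564476.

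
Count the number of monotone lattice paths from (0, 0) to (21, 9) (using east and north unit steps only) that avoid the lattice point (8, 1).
Number of paths = 12475740

Total paths from (0, 0) to (21, 9): C(30, 21) = 14307150. Paths through (8, 1): (paths (0, 0) → (8, 1)) × (paths (8, 1) → (21, 9)) = C(9, 8) · C(21, 13) = 9 · 203490 = 1831410. Avoidance count = 14307150 − 1831410 = 12475740.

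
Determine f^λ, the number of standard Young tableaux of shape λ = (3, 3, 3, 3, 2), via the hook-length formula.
# SYT of shape (3, 3, 3, 3, 2) = 6006

Hook-length formula: f^λ = n! / Π hook(c), product over all cells c of the Young diagram. For λ = (3, 3, 3, 3, 2), n = 14 boxes. Hook lengths by row (left-to-right, top-to-bottom): [7, 6, 4]; [6, 5, 3]; [5, 4, 2]; [4, 3, 1]; [2, 1]. Product of hooks = 14515200. So f^λ = 14! / 14515200 = 87178291200 / 14515200 = 6006.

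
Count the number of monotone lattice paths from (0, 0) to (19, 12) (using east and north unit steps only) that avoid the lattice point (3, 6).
Number of paths = 134853033

Total paths from (0, 0) to (19, 12): C(31, 19) = 141120525. Paths through (3, 6): (paths (0, 0) → (3, 6)) × (paths (3, 6) → (19, 12)) = C(9, 3) · C(22, 16) = 84 · 74613 = 6267492. Avoidance count = 141120525 − 6267492 = 134853033.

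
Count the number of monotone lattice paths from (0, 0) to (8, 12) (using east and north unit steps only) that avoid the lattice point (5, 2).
Number of paths = 119964

Total paths from (0, 0) to (8, 12): C(20, 8) = 125970. Paths through (5, 2): (paths (0, 0) → (5, 2)) × (paths (5, 2) → (8, 12)) = C(7, 5) · C(13, 3) = 21 · 286 = 6006. Avoidance count = 125970 − 6006 = 119964.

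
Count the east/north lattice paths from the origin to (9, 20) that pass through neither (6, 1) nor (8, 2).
Number of paths = 10003769

Inclusion–exclusion. Total paths: C(29, 9) = 10015005. Through P₁: C(7, 6)·C(22, 3) = 10780. Through P₂: C(10, 8)·C(19, 1) = 855. Since P₁ is strictly southwest of P₂, a monotone path through both must visit P₁ then P₂; paths through both = C(7, 6)·C(3, 2)·C(19, 1) = 399. Avoid both = 10015005 − 10780 − 855 + 399 = 10003769.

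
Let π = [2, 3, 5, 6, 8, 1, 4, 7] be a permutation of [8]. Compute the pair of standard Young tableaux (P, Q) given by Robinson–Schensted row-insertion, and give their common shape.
P = [1, 3, 4, 6, 7] / [2, 5, 8];  Q = [1, 2, 3, 4, 5] / [6, 7, 8];  common shape = (5, 3)

Row-insert the values π_1, π_2, … into P one at a time, bumping the leftmost entry strictly greater than the inserted value down to the next row. The recording tableau Q records, in position (i, j), the step at which that cell was added to P.
  Insert 2 (step 1): P = [2];  Q = [1]
  Insert 3 (step 2): P = [2, 3];  Q = [1, 2]
  Insert 5 (step 3): P = [2, 3, 5];  Q = [1, 2, 3]
  Insert 6 (step 4): P = [2, 3, 5, 6];  Q = [1, 2, 3, 4]
  Insert 8 (step 5): P = [2, 3, 5, 6, 8];  Q = [1, 2, 3, 4, 5]
  Insert 1 (step 6): P = [1, 3, 5, 6, 8] / [2];  Q = [1, 2, 3, 4, 5] / [6]
  Insert 4 (step 7): P = [1, 3, 4, 6, 8] / [2, 5];  Q = [1, 2, 3, 4, 5] / [6, 7]
  Insert 7 (step 8): P = [1, 3, 4, 6, 7] / [2, 5, 8];  Q = [1, 2, 3, 4, 5] / [6, 7, 8]
Final shape: (5, 3).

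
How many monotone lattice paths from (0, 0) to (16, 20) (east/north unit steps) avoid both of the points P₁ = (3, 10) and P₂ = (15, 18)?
Number of paths = 3977276534

Inclusion–exclusion. Total paths: C(36, 16) = 7307872110. Through P₁: C(13, 3)·C(23, 13) = 327202876. Through P₂: C(33, 15)·C(3, 1) = 3111474960. Since P₁ is strictly southwest of P₂, a monotone path through both must visit P₁ then P₂; paths through both = C(13, 3)·C(20, 12)·C(3, 1) = 108082260. Avoid both = 7307872110 − 327202876 − 3111474960 + 108082260 = 3977276534.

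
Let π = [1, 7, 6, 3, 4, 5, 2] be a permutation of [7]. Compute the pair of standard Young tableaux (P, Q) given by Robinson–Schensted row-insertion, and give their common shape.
P = [1, 2, 4, 5] / [3] / [6] / [7];  Q = [1, 2, 5, 6] / [3] / [4] / [7];  common shape = (4, 1, 1, 1)

Row-insert the values π_1, π_2, … into P one at a time, bumping the leftmost entry strictly greater than the inserted value down to the next row. The recording tableau Q records, in position (i, j), the step at which that cell was added to P.
  Insert 1 (step 1): P = [1];  Q = [1]
  Insert 7 (step 2): P = [1, 7];  Q = [1, 2]
  Insert 6 (step 3): P = [1, 6] / [7];  Q = [1, 2] / [3]
  Insert 3 (step 4): P = [1, 3] / [6] / [7];  Q = [1, 2] / [3] / [4]
  Insert 4 (step 5): P = [1, 3, 4] / [6] / [7];  Q = [1, 2, 5] / [3] / [4]
  Insert 5 (step 6): P = [1, 3, 4, 5] / [6] / [7];  Q = [1, 2, 5, 6] / [3] / [4]
  Insert 2 (step 7): P = [1, 2, 4, 5] / [3] / [6] / [7];  Q = [1, 2, 5, 6] / [3] / [4] / [7]
Final shape: (4, 1, 1, 1).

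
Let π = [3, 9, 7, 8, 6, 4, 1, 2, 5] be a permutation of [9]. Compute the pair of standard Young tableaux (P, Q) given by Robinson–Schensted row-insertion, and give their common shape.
P = [1, 2, 5] / [3, 4, 8] / [6] / [7] / [9];  Q = [1, 2, 4] / [3, 8, 9] / [5] / [6] / [7];  common shape = (3, 3, 1, 1, 1)

Row-insert the values π_1, π_2, … into P one at a time, bumping the leftmost entry strictly greater than the inserted value down to the next row. The recording tableau Q records, in position (i, j), the step at which that cell was added to P.
  Insert 3 (step 1): P = [3];  Q = [1]
  Insert 9 (step 2): P = [3, 9];  Q = [1, 2]
  Insert 7 (step 3): P = [3, 7] / [9];  Q = [1, 2] / [3]
  Insert 8 (step 4): P = [3, 7, 8] / [9];  Q = [1, 2, 4] / [3]
  Insert 6 (step 5): P = [3, 6, 8] / [7] / [9];  Q = [1, 2, 4] / [3] / [5]
  Insert 4 (step 6): P = [3, 4, 8] / [6] / [7] / [9];  Q = [1, 2, 4] / [3] / [5] / [6]
  Insert 1 (step 7): P = [1, 4, 8] / [3] / [6] / [7] / [9];  Q = [1, 2, 4] / [3] / [5] / [6] / [7]
  Insert 2 (step 8): P = [1, 2, 8] / [3, 4] / [6] / [7] / [9];  Q = [1, 2, 4] / [3, 8] / [5] / [6] / [7]
  Insert 5 (step 9): P = [1, 2, 5] / [3, 4, 8] / [6] / [7] / [9];  Q = [1, 2, 4] / [3, 8, 9] / [5] / [6] / [7]
Final shape: (3, 3, 1, 1, 1).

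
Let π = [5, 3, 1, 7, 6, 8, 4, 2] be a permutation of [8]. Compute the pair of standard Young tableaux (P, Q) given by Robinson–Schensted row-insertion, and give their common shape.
P = [1, 2, 8] / [3, 4] / [5, 6] / [7];  Q = [1, 4, 6] / [2, 5] / [3, 7] / [8];  common shape = (3, 2, 2, 1)

Row-insert the values π_1, π_2, … into P one at a time, bumping the leftmost entry strictly greater than the inserted value down to the next row. The recording tableau Q records, in position (i, j), the step at which that cell was added to P.
  Insert 5 (step 1): P = [5];  Q = [1]
  Insert 3 (step 2): P = [3] / [5];  Q = [1] / [2]
  Insert 1 (step 3): P = [1] / [3] / [5];  Q = [1] / [2] / [3]
  Insert 7 (step 4): P = [1, 7] / [3] / [5];  Q = [1, 4] / [2] / [3]
  Insert 6 (step 5): P = [1, 6] / [3, 7] / [5];  Q = [1, 4] / [2, 5] / [3]
  Insert 8 (step 6): P = [1, 6, 8] / [3, 7] / [5];  Q = [1, 4, 6] / [2, 5] / [3]
  Insert 4 (step 7): P = [1, 4, 8] / [3, 6] / [5, 7];  Q = [1, 4, 6] / [2, 5] / [3, 7]
  Insert 2 (step 8): P = [1, 2, 8] / [3, 4] / [5, 6] / [7];  Q = [1, 4, 6] / [2, 5] / [3, 7] / [8]
Final shape: (3, 2, 2, 1).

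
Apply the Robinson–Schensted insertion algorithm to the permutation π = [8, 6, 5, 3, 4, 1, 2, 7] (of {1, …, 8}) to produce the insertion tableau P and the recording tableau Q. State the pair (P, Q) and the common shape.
P = [1, 2, 7] / [3, 4] / [5] / [6] / [8];  Q = [1, 5, 8] / [2, 7] / [3] / [4] / [6];  common shape = (3, 2, 1, 1, 1)

Row-insert the values π_1, π_2, … into P one at a time, bumping the leftmost entry strictly greater than the inserted value down to the next row. The recording tableau Q records, in position (i, j), the step at which that cell was added to P.
  Insert 8 (step 1): P = [8];  Q = [1]
  Insert 6 (step 2): P = [6] / [8];  Q = [1] / [2]
  Insert 5 (step 3): P = [5] / [6] / [8];  Q = [1] / [2] / [3]
  Insert 3 (step 4): P = [3] / [5] / [6] / [8];  Q = [1] / [2] / [3] / [4]
  Insert 4 (step 5): P = [3, 4] / [5] / [6] / [8];  Q = [1, 5] / [2] / [3] / [4]
  Insert 1 (step 6): P = [1, 4] / [3] / [5] / [6] / [8];  Q = [1, 5] / [2] / [3] / [4] / [6]
  Insert 2 (step 7): P = [1, 2] / [3, 4] / [5] / [6] / [8];  Q = [1, 5] / [2, 7] / [3] / [4] / [6]
  Insert 7 (step 8): P = [1, 2, 7] / [3, 4] / [5] / [6] / [8];  Q = [1, 5, 8] / [2, 7] / [3] / [4] / [6]
Final shape: (3, 2, 1, 1, 1).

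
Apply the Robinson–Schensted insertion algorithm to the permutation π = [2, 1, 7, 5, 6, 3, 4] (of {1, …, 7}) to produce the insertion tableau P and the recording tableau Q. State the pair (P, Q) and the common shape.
P = [1, 3, 4] / [2, 5, 6] / [7];  Q = [1, 3, 5] / [2, 4, 7] / [6];  common shape = (3, 3, 1)

Row-insert the values π_1, π_2, … into P one at a time, bumping the leftmost entry strictly greater than the inserted value down to the next row. The recording tableau Q records, in position (i, j), the step at which that cell was added to P.
  Insert 2 (step 1): P = [2];  Q = [1]
  Insert 1 (step 2): P = [1] / [2];  Q = [1] / [2]
  Insert 7 (step 3): P = [1, 7] / [2];  Q = [1, 3] / [2]
  Insert 5 (step 4): P = [1, 5] / [2, 7];  Q = [1, 3] / [2, 4]
  Insert 6 (step 5): P = [1, 5, 6] / [2, 7];  Q = [1, 3, 5] / [2, 4]
  Insert 3 (step 6): P = [1, 3, 6] / [2, 5] / [7];  Q = [1, 3, 5] / [2, 4] / [6]
  Insert 4 (step 7): P = [1, 3, 4] / [2, 5, 6] / [7];  Q = [1, 3, 5] / [2, 4, 7] / [6]
Final shape: (3, 3, 1).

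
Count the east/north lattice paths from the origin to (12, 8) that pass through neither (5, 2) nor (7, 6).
Number of paths = 60513

Inclusion–exclusion. Total paths: C(20, 12) = 125970. Through P₁: C(7, 5)·C(13, 7) = 36036. Through P₂: C(13, 7)·C(7, 5) = 36036. Since P₁ is strictly southwest of P₂, a monotone path through both must visit P₁ then P₂; paths through both = C(7, 5)·C(6, 2)·C(7, 5) = 6615. Avoid both = 125970 − 36036 − 36036 + 6615 = 60513.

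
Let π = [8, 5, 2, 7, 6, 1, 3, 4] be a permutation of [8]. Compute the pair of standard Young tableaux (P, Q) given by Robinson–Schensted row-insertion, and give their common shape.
P = [1, 3, 4] / [2, 6] / [5, 7] / [8];  Q = [1, 4, 8] / [2, 5] / [3, 7] / [6];  common shape = (3, 2, 2, 1)

Row-insert the values π_1, π_2, … into P one at a time, bumping the leftmost entry strictly greater than the inserted value down to the next row. The recording tableau Q records, in position (i, j), the step at which that cell was added to P.
  Insert 8 (step 1): P = [8];  Q = [1]
  Insert 5 (step 2): P = [5] / [8];  Q = [1] / [2]
  Insert 2 (step 3): P = [2] / [5] / [8];  Q = [1] / [2] / [3]
  Insert 7 (step 4): P = [2, 7] / [5] / [8];  Q = [1, 4] / [2] / [3]
  Insert 6 (step 5): P = [2, 6] / [5, 7] / [8];  Q = [1, 4] / [2, 5] / [3]
  Insert 1 (step 6): P = [1, 6] / [2, 7] / [5] / [8];  Q = [1, 4] / [2, 5] / [3] / [6]
  Insert 3 (step 7): P = [1, 3] / [2, 6] / [5, 7] / [8];  Q = [1, 4] / [2, 5] / [3, 7] / [6]
  Insert 4 (step 8): P = [1, 3, 4] / [2, 6] / [5, 7] / [8];  Q = [1, 4, 8] / [2, 5] / [3, 7] / [6]
Final shape: (3, 2, 2, 1).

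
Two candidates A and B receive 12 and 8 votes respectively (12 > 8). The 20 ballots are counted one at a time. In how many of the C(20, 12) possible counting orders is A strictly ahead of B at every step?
Strict-lead orderings = 25194

Total orderings of the 20 votes with 12 for A: C(20, 12) = 125970. By the Bertrand ballot formula (Cycle Lemma / reflection principle), the number of orderings in which A is strictly ahead of B throughout is (p − q)/(p + q) · C(p + q, p) = (12 − 8)/(12 + 8) · 125970 = 25194.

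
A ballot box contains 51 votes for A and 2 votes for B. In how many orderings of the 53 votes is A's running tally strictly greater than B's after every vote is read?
Strict-lead orderings = 1274

Total orderings of the 53 votes with 51 for A: C(53, 51) = 1378. By the Bertrand ballot formula (Cycle Lemma / reflection principle), the number of orderings in which A is strictly ahead of B throughout is (p − q)/(p + q) · C(p + q, p) = (51 − 2)/(51 + 2) · 1378 = 1274.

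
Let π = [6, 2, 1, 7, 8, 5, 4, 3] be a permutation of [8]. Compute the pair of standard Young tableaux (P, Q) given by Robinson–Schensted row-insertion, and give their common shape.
P = [1, 3, 8] / [2, 4] / [5, 7] / [6];  Q = [1, 4, 5] / [2, 6] / [3, 7] / [8];  common shape = (3, 2, 2, 1)

Row-insert the values π_1, π_2, … into P one at a time, bumping the leftmost entry strictly greater than the inserted value down to the next row. The recording tableau Q records, in position (i, j), the step at which that cell was added to P.
  Insert 6 (step 1): P = [6];  Q = [1]
  Insert 2 (step 2): P = [2] / [6];  Q = [1] / [2]
  Insert 1 (step 3): P = [1] / [2] / [6];  Q = [1] / [2] / [3]
  Insert 7 (step 4): P = [1, 7] / [2] / [6];  Q = [1, 4] / [2] / [3]
  Insert 8 (step 5): P = [1, 7, 8] / [2] / [6];  Q = [1, 4, 5] / [2] / [3]
  Insert 5 (step 6): P = [1, 5, 8] / [2, 7] / [6];  Q = [1, 4, 5] / [2, 6] / [3]
  Insert 4 (step 7): P = [1, 4, 8] / [2, 5] / [6, 7];  Q = [1, 4, 5] / [2, 6] / [3, 7]
  Insert 3 (step 8): P = [1, 3, 8] / [2, 4] / [5, 7] / [6];  Q = [1, 4, 5] / [2, 6] / [3, 7] / [8]
Final shape: (3, 2, 2, 1).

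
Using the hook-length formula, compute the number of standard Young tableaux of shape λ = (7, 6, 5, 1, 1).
# SYT of shape (7, 6, 5, 1, 1) = 40310400

Hook-length formula: f^λ = n! / Π hook(c), product over all cells c of the Young diagram. For λ = (7, 6, 5, 1, 1), n = 20 boxes. Hook lengths by row (left-to-right, top-to-bottom): [11, 8, 7, 6, 5, 3, 1]; [9, 6, 5, 4, 3, 1]; [7, 4, 3, 2, 1]; [2]; [1]. Product of hooks = 60354201600. So f^λ = 20! / 60354201600 = 2432902008176640000 / 60354201600 = 40310400.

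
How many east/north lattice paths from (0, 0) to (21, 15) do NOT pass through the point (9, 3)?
Number of paths = 4972988240

Total paths from (0, 0) to (21, 15): C(36, 21) = 5567902560. Paths through (9, 3): (paths (0, 0) → (9, 3)) × (paths (9, 3) → (21, 15)) = C(12, 9) · C(24, 12) = 220 · 2704156 = 594914320. Avoidance count = 5567902560 − 594914320 = 4972988240.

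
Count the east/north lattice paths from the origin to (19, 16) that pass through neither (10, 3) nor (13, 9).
Number of paths = 3105319294

Inclusion–exclusion. Total paths: C(35, 19) = 4059928950. Through P₁: C(13, 10)·C(22, 9) = 142262120. Through P₂: C(22, 13)·C(13, 6) = 853572720. Since P₁ is strictly southwest of P₂, a monotone path through both must visit P₁ then P₂; paths through both = C(13, 10)·C(9, 3)·C(13, 6) = 41225184. Avoid both = 4059928950 − 142262120 − 853572720 + 41225184 = 3105319294.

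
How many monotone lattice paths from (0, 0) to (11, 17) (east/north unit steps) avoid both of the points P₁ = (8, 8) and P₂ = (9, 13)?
Number of paths = 12339780

Inclusion–exclusion. Total paths: C(28, 11) = 21474180. Through P₁: C(16, 8)·C(12, 3) = 2831400. Through P₂: C(22, 9)·C(6, 2) = 7461300. Since P₁ is strictly southwest of P₂, a monotone path through both must visit P₁ then P₂; paths through both = C(16, 8)·C(6, 1)·C(6, 2) = 1158300. Avoid both = 21474180 − 2831400 − 7461300 + 1158300 = 12339780.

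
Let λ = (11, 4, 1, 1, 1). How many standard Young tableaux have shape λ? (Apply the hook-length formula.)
# SYT of shape (11, 4, 1, 1, 1) = 339456

Hook-length formula: f^λ = n! / Π hook(c), product over all cells c of the Young diagram. For λ = (11, 4, 1, 1, 1), n = 18 boxes. Hook lengths by row (left-to-right, top-to-bottom): [15, 11, 10, 9, 7, 6, 5, 4, 3, 2, 1]; [7, 3, 2, 1]; [3]; [2]; [1]. Product of hooks = 18860688000. So f^λ = 18! / 18860688000 = 6402373705728000 / 18860688000 = 339456.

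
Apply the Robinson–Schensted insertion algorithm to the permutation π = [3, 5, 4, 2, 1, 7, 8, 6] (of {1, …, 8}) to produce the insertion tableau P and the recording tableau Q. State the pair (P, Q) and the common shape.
P = [1, 4, 6, 8] / [2, 7] / [3] / [5];  Q = [1, 2, 6, 7] / [3, 8] / [4] / [5];  common shape = (4, 2, 1, 1)

Row-insert the values π_1, π_2, … into P one at a time, bumping the leftmost entry strictly greater than the inserted value down to the next row. The recording tableau Q records, in position (i, j), the step at which that cell was added to P.
  Insert 3 (step 1): P = [3];  Q = [1]
  Insert 5 (step 2): P = [3, 5];  Q = [1, 2]
  Insert 4 (step 3): P = [3, 4] / [5];  Q = [1, 2] / [3]
  Insert 2 (step 4): P = [2, 4] / [3] / [5];  Q = [1, 2] / [3] / [4]
  Insert 1 (step 5): P = [1, 4] / [2] / [3] / [5];  Q = [1, 2] / [3] / [4] / [5]
  Insert 7 (step 6): P = [1, 4, 7] / [2] / [3] / [5];  Q = [1, 2, 6] / [3] / [4] / [5]
  Insert 8 (step 7): P = [1, 4, 7, 8] / [2] / [3] / [5];  Q = [1, 2, 6, 7] / [3] / [4] / [5]
  Insert 6 (step 8): P = [1, 4, 6, 8] / [2, 7] / [3] / [5];  Q = [1, 2, 6, 7] / [3, 8] / [4] / [5]
Final shape: (4, 2, 1, 1).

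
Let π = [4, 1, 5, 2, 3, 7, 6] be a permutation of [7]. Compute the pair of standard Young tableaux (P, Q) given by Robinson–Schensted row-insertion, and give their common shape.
P = [1, 2, 3, 6] / [4, 5, 7];  Q = [1, 3, 5, 6] / [2, 4, 7];  common shape = (4, 3)

Row-insert the values π_1, π_2, … into P one at a time, bumping the leftmost entry strictly greater than the inserted value down to the next row. The recording tableau Q records, in position (i, j), the step at which that cell was added to P.
  Insert 4 (step 1): P = [4];  Q = [1]
  Insert 1 (step 2): P = [1] / [4];  Q = [1] / [2]
  Insert 5 (step 3): P = [1, 5] / [4];  Q = [1, 3] / [2]
  Insert 2 (step 4): P = [1, 2] / [4, 5];  Q = [1, 3] / [2, 4]
  Insert 3 (step 5): P = [1, 2, 3] / [4, 5];  Q = [1, 3, 5] / [2, 4]
  Insert 7 (step 6): P = [1, 2, 3, 7] / [4, 5];  Q = [1, 3, 5, 6] / [2, 4]
  Insert 6 (step 7): P = [1, 2, 3, 6] / [4, 5, 7];  Q = [1, 3, 5, 6] / [2, 4, 7]
Final shape: (4, 3).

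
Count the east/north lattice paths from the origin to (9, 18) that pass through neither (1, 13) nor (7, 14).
Number of paths = 2926077

Inclusion–exclusion. Total paths: C(27, 9) = 4686825. Through P₁: C(14, 1)·C(13, 8) = 18018. Through P₂: C(21, 7)·C(6, 2) = 1744200. Since P₁ is strictly southwest of P₂, a monotone path through both must visit P₁ then P₂; paths through both = C(14, 1)·C(7, 6)·C(6, 2) = 1470. Avoid both = 4686825 − 18018 − 1744200 + 1470 = 2926077.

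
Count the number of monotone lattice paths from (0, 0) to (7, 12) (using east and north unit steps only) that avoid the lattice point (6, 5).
Number of paths = 46692

Total paths from (0, 0) to (7, 12): C(19, 7) = 50388. Paths through (6, 5): (paths (0, 0) → (6, 5)) × (paths (6, 5) → (7, 12)) = C(11, 6) · C(8, 1) = 462 · 8 = 3696. Avoidance count = 50388 − 3696 = 46692.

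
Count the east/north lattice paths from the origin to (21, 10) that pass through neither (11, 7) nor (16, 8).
Number of paths = 23815434

Inclusion–exclusion. Total paths: C(31, 21) = 44352165. Through P₁: C(18, 11)·C(13, 10) = 9101664. Through P₂: C(24, 16)·C(7, 5) = 15444891. Since P₁ is strictly southwest of P₂, a monotone path through both must visit P₁ then P₂; paths through both = C(18, 11)·C(6, 5)·C(7, 5) = 4009824. Avoid both = 44352165 − 9101664 − 15444891 + 4009824 = 23815434.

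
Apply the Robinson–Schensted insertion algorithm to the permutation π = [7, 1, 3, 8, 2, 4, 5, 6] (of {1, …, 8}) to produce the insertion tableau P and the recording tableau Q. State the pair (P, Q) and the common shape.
P = [1, 2, 4, 5, 6] / [3, 8] / [7];  Q = [1, 3, 4, 7, 8] / [2, 6] / [5];  common shape = (5, 2, 1)

Row-insert the values π_1, π_2, … into P one at a time, bumping the leftmost entry strictly greater than the inserted value down to the next row. The recording tableau Q records, in position (i, j), the step at which that cell was added to P.
  Insert 7 (step 1): P = [7];  Q = [1]
  Insert 1 (step 2): P = [1] / [7];  Q = [1] / [2]
  Insert 3 (step 3): P = [1, 3] / [7];  Q = [1, 3] / [2]
  Insert 8 (step 4): P = [1, 3, 8] / [7];  Q = [1, 3, 4] / [2]
  Insert 2 (step 5): P = [1, 2, 8] / [3] / [7];  Q = [1, 3, 4] / [2] / [5]
  Insert 4 (step 6): P = [1, 2, 4] / [3, 8] / [7];  Q = [1, 3, 4] / [2, 6] / [5]
  Insert 5 (step 7): P = [1, 2, 4, 5] / [3, 8] / [7];  Q = [1, 3, 4, 7] / [2, 6] / [5]
  Insert 6 (step 8): P = [1, 2, 4, 5, 6] / [3, 8] / [7];  Q = [1, 3, 4, 7, 8] / [2, 6] / [5]
Final shape: (5, 2, 1).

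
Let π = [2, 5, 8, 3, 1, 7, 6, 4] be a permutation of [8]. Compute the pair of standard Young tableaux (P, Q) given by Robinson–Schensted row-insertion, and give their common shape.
P = [1, 3, 4] / [2, 6] / [5, 7] / [8];  Q = [1, 2, 3] / [4, 6] / [5, 7] / [8];  common shape = (3, 2, 2, 1)

Row-insert the values π_1, π_2, … into P one at a time, bumping the leftmost entry strictly greater than the inserted value down to the next row. The recording tableau Q records, in position (i, j), the step at which that cell was added to P.
  Insert 2 (step 1): P = [2];  Q = [1]
  Insert 5 (step 2): P = [2, 5];  Q = [1, 2]
  Insert 8 (step 3): P = [2, 5, 8];  Q = [1, 2, 3]
  Insert 3 (step 4): P = [2, 3, 8] / [5];  Q = [1, 2, 3] / [4]
  Insert 1 (step 5): P = [1, 3, 8] / [2] / [5];  Q = [1, 2, 3] / [4] / [5]
  Insert 7 (step 6): P = [1, 3, 7] / [2, 8] / [5];  Q = [1, 2, 3] / [4, 6] / [5]
  Insert 6 (step 7): P = [1, 3, 6] / [2, 7] / [5, 8];  Q = [1, 2, 3] / [4, 6] / [5, 7]
  Insert 4 (step 8): P = [1, 3, 4] / [2, 6] / [5, 7] / [8];  Q = [1, 2, 3] / [4, 6] / [5, 7] / [8]
Final shape: (3, 2, 2, 1).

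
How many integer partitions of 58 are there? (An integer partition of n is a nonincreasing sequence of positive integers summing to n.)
p(58) = 715220

Compute p(n) via the recurrence p(n, m) = p(n, m−1) + p(n−m, m), where p(n, m) counts partitions of n with all parts ≤ m and p(n) = p(n, n). The base cases are p(0, m) = 1 and p(n, 0) = 0 for n > 0. Filling the table yields p(58) = 715220. (Euler's pentagonal recurrence is an alternative.)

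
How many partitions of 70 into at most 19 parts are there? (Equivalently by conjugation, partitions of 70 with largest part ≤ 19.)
p(70, parts ≤ 19) = 2852958

Use the recurrence p(n, m) = p(n, m−1) + p(n−m, m): either the largest part is < m (count p(n, m−1)) or the largest part is exactly m (remove one copy of m, count p(n−m, m)). With p(0, ·) = 1 this gives p(70, parts ≤ 19) = 2852958. (By conjugating Young diagrams, this also counts partitions of 70 into at most 19 parts.)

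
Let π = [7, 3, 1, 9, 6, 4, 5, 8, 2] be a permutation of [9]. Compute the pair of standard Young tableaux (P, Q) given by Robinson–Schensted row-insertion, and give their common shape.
P = [1, 2, 5, 8] / [3, 4] / [6, 9] / [7];  Q = [1, 4, 7, 8] / [2, 5] / [3, 6] / [9];  common shape = (4, 2, 2, 1)

Row-insert the values π_1, π_2, … into P one at a time, bumping the leftmost entry strictly greater than the inserted value down to the next row. The recording tableau Q records, in position (i, j), the step at which that cell was added to P.
  Insert 7 (step 1): P = [7];  Q = [1]
  Insert 3 (step 2): P = [3] / [7];  Q = [1] / [2]
  Insert 1 (step 3): P = [1] / [3] / [7];  Q = [1] / [2] / [3]
  Insert 9 (step 4): P = [1, 9] / [3] / [7];  Q = [1, 4] / [2] / [3]
  Insert 6 (step 5): P = [1, 6] / [3, 9] / [7];  Q = [1, 4] / [2, 5] / [3]
  Insert 4 (step 6): P = [1, 4] / [3, 6] / [7, 9];  Q = [1, 4] / [2, 5] / [3, 6]
  Insert 5 (step 7): P = [1, 4, 5] / [3, 6] / [7, 9];  Q = [1, 4, 7] / [2, 5] / [3, 6]
  Insert 8 (step 8): P = [1, 4, 5, 8] / [3, 6] / [7, 9];  Q = [1, 4, 7, 8] / [2, 5] / [3, 6]
  Insert 2 (step 9): P = [1, 2, 5, 8] / [3, 4] / [6, 9] / [7];  Q = [1, 4, 7, 8] / [2, 5] / [3, 6] / [9]
Final shape: (4, 2, 2, 1).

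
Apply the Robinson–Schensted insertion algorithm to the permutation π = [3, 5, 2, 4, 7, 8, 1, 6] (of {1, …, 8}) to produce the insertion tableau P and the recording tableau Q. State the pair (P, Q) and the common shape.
P = [1, 4, 6, 8] / [2, 5, 7] / [3];  Q = [1, 2, 5, 6] / [3, 4, 8] / [7];  common shape = (4, 3, 1)

Row-insert the values π_1, π_2, … into P one at a time, bumping the leftmost entry strictly greater than the inserted value down to the next row. The recording tableau Q records, in position (i, j), the step at which that cell was added to P.
  Insert 3 (step 1): P = [3];  Q = [1]
  Insert 5 (step 2): P = [3, 5];  Q = [1, 2]
  Insert 2 (step 3): P = [2, 5] / [3];  Q = [1, 2] / [3]
  Insert 4 (step 4): P = [2, 4] / [3, 5];  Q = [1, 2] / [3, 4]
  Insert 7 (step 5): P = [2, 4, 7] / [3, 5];  Q = [1, 2, 5] / [3, 4]
  Insert 8 (step 6): P = [2, 4, 7, 8] / [3, 5];  Q = [1, 2, 5, 6] / [3, 4]
  Insert 1 (step 7): P = [1, 4, 7, 8] / [2, 5] / [3];  Q = [1, 2, 5, 6] / [3, 4] / [7]
  Insert 6 (step 8): P = [1, 4, 6, 8] / [2, 5, 7] / [3];  Q = [1, 2, 5, 6] / [3, 4, 8] / [7]
Final shape: (4, 3, 1).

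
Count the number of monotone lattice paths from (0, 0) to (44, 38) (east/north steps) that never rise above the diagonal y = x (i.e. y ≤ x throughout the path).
Number of paths = 53185384447358700405960

By the reflection principle (André's argument), the number of monotone paths to (44, 38) with n ≤ m that never go above y = x is C(82, 44) − C(82, 45) = 341906042875877359752600 − 288720658428518659346640 = 53185384447358700405960.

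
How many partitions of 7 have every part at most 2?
p(7, parts ≤ 2) = 4

Partitions of 7 with all parts ≤ 2: 2+2+2+1, 2+2+1+1+1, 2+1+1+1+1+1, 1+1+1+1+1+1+1. Count = 4.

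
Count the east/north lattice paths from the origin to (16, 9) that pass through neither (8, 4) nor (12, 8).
Number of paths = 949310

Inclusion–exclusion. Total paths: C(25, 16) = 2042975. Through P₁: C(12, 8)·C(13, 8) = 637065. Through P₂: C(20, 12)·C(5, 4) = 629850. Since P₁ is strictly southwest of P₂, a monotone path through both must visit P₁ then P₂; paths through both = C(12, 8)·C(8, 4)·C(5, 4) = 173250. Avoid both = 2042975 − 637065 − 629850 + 173250 = 949310.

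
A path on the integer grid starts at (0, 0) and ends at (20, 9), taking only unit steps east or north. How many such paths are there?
Number of paths = 10015005

A monotone lattice path from (0, 0) to (20, 9) consists of 20 east steps and 9 north steps in some order, so it is determined by which 20 of the 29 steps are east. The count is C(29, 20) = 10015005.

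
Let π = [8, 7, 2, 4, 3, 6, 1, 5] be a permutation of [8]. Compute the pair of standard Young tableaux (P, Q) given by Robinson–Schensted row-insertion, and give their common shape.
P = [1, 3, 5] / [2, 6] / [4] / [7] / [8];  Q = [1, 4, 6] / [2, 8] / [3] / [5] / [7];  common shape = (3, 2, 1, 1, 1)

Row-insert the values π_1, π_2, … into P one at a time, bumping the leftmost entry strictly greater than the inserted value down to the next row. The recording tableau Q records, in position (i, j), the step at which that cell was added to P.
  Insert 8 (step 1): P = [8];  Q = [1]
  Insert 7 (step 2): P = [7] / [8];  Q = [1] / [2]
  Insert 2 (step 3): P = [2] / [7] / [8];  Q = [1] / [2] / [3]
  Insert 4 (step 4): P = [2, 4] / [7] / [8];  Q = [1, 4] / [2] / [3]
  Insert 3 (step 5): P = [2, 3] / [4] / [7] / [8];  Q = [1, 4] / [2] / [3] / [5]
  Insert 6 (step 6): P = [2, 3, 6] / [4] / [7] / [8];  Q = [1, 4, 6] / [2] / [3] / [5]
  Insert 1 (step 7): P = [1, 3, 6] / [2] / [4] / [7] / [8];  Q = [1, 4, 6] / [2] / [3] / [5] / [7]
  Insert 5 (step 8): P = [1, 3, 5] / [2, 6] / [4] / [7] / [8];  Q = [1, 4, 6] / [2, 8] / [3] / [5] / [7]
Final shape: (3, 2, 1, 1, 1).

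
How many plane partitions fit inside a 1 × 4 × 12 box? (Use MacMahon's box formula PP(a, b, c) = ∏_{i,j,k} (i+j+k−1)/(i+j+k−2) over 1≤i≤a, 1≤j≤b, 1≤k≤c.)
PP(1, 4, 12) = 1820

Evaluate the triple product over i = 1..1, j = 1..4, k = 1..12. The factors are (2/1) · (3/2) · (4/3) · (5/4) · (6/5) · (7/6) · (8/7) · (9/8) · … (48 factors total). The numerators and denominators telescope so the product is an integer; carrying out the multiplication exactly gives PP(1, 4, 12) = 1820.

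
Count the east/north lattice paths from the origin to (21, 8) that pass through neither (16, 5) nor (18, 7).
Number of paths = 1718177

Inclusion–exclusion. Total paths: C(29, 21) = 4292145. Through P₁: C(21, 16)·C(8, 5) = 1139544. Through P₂: C(25, 18)·C(4, 3) = 1922800. Since P₁ is strictly southwest of P₂, a monotone path through both must visit P₁ then P₂; paths through both = C(21, 16)·C(4, 2)·C(4, 3) = 488376. Avoid both = 4292145 − 1139544 − 1922800 + 488376 = 1718177.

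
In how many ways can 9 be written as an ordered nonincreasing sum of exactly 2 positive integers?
p(9, 2 parts) = 4

Partitions of n into exactly k parts ↔ partitions of n − k into at most k parts (subtract 1 from each part). For n = 9, k = 2, the partitions are: 8+1, 7+2, 6+3, 5+4. Count = 4.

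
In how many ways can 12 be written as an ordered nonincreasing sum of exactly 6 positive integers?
p(12, 6 parts) = 11

Partitions of n into exactly k parts ↔ partitions of n − k into at most k parts (subtract 1 from each part). For n = 12, k = 6, the partitions are: 7+1+1+1+1+1, 6+2+1+1+1+1, 5+3+1+1+1+1, 5+2+2+1+1+1, 4+4+1+1+1+1, 4+3+2+1+1+1, 4+2+2+2+1+1, 3+3+3+1+1+1, 3+3+2+2+1+1, 3+2+2+2+2+1, 2+2+2+2+2+2. Count = 11.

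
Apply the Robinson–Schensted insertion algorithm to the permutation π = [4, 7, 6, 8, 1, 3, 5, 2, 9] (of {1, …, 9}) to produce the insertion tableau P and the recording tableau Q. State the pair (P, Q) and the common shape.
P = [1, 2, 5, 9] / [3, 6, 8] / [4] / [7];  Q = [1, 2, 4, 9] / [3, 6, 7] / [5] / [8];  common shape = (4, 3, 1, 1)

Row-insert the values π_1, π_2, … into P one at a time, bumping the leftmost entry strictly greater than the inserted value down to the next row. The recording tableau Q records, in position (i, j), the step at which that cell was added to P.
  Insert 4 (step 1): P = [4];  Q = [1]
  Insert 7 (step 2): P = [4, 7];  Q = [1, 2]
  Insert 6 (step 3): P = [4, 6] / [7];  Q = [1, 2] / [3]
  Insert 8 (step 4): P = [4, 6, 8] / [7];  Q = [1, 2, 4] / [3]
  Insert 1 (step 5): P = [1, 6, 8] / [4] / [7];  Q = [1, 2, 4] / [3] / [5]
  Insert 3 (step 6): P = [1, 3, 8] / [4, 6] / [7];  Q = [1, 2, 4] / [3, 6] / [5]
  Insert 5 (step 7): P = [1, 3, 5] / [4, 6, 8] / [7];  Q = [1, 2, 4] / [3, 6, 7] / [5]
  Insert 2 (step 8): P = [1, 2, 5] / [3, 6, 8] / [4] / [7];  Q = [1, 2, 4] / [3, 6, 7] / [5] / [8]
  Insert 9 (step 9): P = [1, 2, 5, 9] / [3, 6, 8] / [4] / [7];  Q = [1, 2, 4, 9] / [3, 6, 7] / [5] / [8]
Final shape: (4, 3, 1, 1).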